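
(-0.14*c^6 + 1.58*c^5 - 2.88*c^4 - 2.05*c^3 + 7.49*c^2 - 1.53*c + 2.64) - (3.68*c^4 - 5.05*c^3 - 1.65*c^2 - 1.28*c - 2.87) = -0.14*c^6 + 1.58*c^5 - 6.56*c^4 + 3.0*c^3 + 9.14*c^2 - 0.25*c + 5.51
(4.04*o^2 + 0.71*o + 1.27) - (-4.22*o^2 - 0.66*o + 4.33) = 8.26*o^2 + 1.37*o - 3.06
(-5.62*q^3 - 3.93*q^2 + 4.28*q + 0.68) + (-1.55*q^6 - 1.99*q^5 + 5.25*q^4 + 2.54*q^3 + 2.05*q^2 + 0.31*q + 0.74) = -1.55*q^6 - 1.99*q^5 + 5.25*q^4 - 3.08*q^3 - 1.88*q^2 + 4.59*q + 1.42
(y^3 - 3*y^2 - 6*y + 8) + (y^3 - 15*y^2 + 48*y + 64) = 2*y^3 - 18*y^2 + 42*y + 72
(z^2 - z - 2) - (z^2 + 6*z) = -7*z - 2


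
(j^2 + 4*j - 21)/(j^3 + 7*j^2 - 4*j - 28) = (j - 3)/(j^2 - 4)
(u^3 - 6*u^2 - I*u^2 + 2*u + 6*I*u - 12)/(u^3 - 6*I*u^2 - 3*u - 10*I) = (u - 6)/(u - 5*I)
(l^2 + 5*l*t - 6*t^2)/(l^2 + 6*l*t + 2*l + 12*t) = (l - t)/(l + 2)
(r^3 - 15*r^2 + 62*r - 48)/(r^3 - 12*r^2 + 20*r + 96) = (r - 1)/(r + 2)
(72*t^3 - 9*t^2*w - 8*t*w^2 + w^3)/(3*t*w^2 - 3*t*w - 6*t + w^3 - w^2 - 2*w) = (24*t^2 - 11*t*w + w^2)/(w^2 - w - 2)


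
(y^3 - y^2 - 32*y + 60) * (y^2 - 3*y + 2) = y^5 - 4*y^4 - 27*y^3 + 154*y^2 - 244*y + 120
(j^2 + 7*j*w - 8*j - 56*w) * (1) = j^2 + 7*j*w - 8*j - 56*w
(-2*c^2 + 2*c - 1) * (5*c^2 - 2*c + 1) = -10*c^4 + 14*c^3 - 11*c^2 + 4*c - 1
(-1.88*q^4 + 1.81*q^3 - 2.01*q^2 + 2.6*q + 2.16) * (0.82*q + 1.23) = -1.5416*q^5 - 0.8282*q^4 + 0.578100000000001*q^3 - 0.3403*q^2 + 4.9692*q + 2.6568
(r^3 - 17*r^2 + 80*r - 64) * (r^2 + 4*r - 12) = r^5 - 13*r^4 + 460*r^2 - 1216*r + 768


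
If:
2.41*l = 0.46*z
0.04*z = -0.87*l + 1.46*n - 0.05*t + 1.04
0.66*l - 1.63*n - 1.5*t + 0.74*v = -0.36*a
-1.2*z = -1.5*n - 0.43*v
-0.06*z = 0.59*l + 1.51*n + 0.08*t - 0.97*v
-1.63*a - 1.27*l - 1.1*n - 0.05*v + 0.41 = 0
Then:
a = 1.23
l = -0.35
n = -0.96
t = 0.30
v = -1.80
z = -1.85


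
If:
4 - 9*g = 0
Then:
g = 4/9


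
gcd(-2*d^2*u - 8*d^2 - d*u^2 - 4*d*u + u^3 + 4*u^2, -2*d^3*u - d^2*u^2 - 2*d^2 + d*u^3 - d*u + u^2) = -2*d^2 - d*u + u^2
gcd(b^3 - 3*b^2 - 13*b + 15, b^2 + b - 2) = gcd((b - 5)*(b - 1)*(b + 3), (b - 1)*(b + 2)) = b - 1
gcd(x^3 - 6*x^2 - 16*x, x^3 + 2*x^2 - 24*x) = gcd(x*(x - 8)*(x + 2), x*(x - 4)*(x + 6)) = x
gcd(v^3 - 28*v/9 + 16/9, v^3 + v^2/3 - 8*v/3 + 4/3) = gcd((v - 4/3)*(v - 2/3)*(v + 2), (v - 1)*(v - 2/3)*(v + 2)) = v^2 + 4*v/3 - 4/3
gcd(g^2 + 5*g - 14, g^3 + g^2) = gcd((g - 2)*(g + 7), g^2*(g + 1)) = 1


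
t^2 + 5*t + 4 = (t + 1)*(t + 4)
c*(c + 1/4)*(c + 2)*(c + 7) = c^4 + 37*c^3/4 + 65*c^2/4 + 7*c/2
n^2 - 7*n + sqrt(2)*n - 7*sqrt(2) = (n - 7)*(n + sqrt(2))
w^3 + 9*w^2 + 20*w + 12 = (w + 1)*(w + 2)*(w + 6)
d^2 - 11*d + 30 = (d - 6)*(d - 5)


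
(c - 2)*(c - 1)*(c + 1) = c^3 - 2*c^2 - c + 2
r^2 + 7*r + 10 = (r + 2)*(r + 5)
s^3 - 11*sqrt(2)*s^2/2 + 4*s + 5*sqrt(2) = (s - 5*sqrt(2))*(s - sqrt(2))*(s + sqrt(2)/2)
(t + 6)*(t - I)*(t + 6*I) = t^3 + 6*t^2 + 5*I*t^2 + 6*t + 30*I*t + 36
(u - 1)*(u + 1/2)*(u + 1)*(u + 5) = u^4 + 11*u^3/2 + 3*u^2/2 - 11*u/2 - 5/2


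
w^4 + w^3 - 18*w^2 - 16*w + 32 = (w - 4)*(w - 1)*(w + 2)*(w + 4)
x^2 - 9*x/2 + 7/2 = (x - 7/2)*(x - 1)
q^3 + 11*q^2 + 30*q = q*(q + 5)*(q + 6)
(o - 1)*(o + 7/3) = o^2 + 4*o/3 - 7/3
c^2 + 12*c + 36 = (c + 6)^2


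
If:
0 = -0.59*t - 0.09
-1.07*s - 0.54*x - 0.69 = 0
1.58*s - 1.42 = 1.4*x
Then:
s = -0.08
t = -0.15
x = -1.11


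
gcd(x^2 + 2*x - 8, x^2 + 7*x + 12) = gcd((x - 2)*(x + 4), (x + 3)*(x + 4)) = x + 4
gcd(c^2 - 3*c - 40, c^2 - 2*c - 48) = c - 8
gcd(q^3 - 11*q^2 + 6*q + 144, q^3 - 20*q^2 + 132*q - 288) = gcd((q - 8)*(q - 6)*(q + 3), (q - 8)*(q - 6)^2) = q^2 - 14*q + 48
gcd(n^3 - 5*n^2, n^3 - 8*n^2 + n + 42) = 1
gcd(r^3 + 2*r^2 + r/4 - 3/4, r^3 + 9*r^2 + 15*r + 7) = r + 1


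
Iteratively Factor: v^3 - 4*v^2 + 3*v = (v - 3)*(v^2 - v) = v*(v - 3)*(v - 1)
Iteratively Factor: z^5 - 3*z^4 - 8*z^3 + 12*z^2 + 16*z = (z + 1)*(z^4 - 4*z^3 - 4*z^2 + 16*z) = z*(z + 1)*(z^3 - 4*z^2 - 4*z + 16) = z*(z + 1)*(z + 2)*(z^2 - 6*z + 8) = z*(z - 4)*(z + 1)*(z + 2)*(z - 2)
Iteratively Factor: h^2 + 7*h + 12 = (h + 4)*(h + 3)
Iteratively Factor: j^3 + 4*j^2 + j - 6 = (j - 1)*(j^2 + 5*j + 6) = (j - 1)*(j + 3)*(j + 2)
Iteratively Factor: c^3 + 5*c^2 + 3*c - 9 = (c + 3)*(c^2 + 2*c - 3) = (c + 3)^2*(c - 1)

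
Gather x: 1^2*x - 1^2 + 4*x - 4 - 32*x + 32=27 - 27*x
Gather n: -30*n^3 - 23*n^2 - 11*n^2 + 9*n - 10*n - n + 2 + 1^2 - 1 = -30*n^3 - 34*n^2 - 2*n + 2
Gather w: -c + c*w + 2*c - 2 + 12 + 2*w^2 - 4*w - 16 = c + 2*w^2 + w*(c - 4) - 6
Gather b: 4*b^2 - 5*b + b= 4*b^2 - 4*b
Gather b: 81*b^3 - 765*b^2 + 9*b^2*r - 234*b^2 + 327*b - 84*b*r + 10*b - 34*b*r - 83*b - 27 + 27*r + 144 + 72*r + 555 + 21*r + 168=81*b^3 + b^2*(9*r - 999) + b*(254 - 118*r) + 120*r + 840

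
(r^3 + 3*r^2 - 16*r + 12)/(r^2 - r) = r + 4 - 12/r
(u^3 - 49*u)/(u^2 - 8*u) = (u^2 - 49)/(u - 8)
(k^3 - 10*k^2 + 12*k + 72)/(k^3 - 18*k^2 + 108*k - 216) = (k + 2)/(k - 6)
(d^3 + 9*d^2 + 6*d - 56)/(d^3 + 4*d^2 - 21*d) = (d^2 + 2*d - 8)/(d*(d - 3))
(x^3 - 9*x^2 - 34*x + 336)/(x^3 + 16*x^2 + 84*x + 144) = (x^2 - 15*x + 56)/(x^2 + 10*x + 24)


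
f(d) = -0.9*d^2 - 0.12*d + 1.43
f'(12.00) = -21.72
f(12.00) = -129.61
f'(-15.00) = 26.88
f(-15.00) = -199.27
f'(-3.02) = 5.32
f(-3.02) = -6.42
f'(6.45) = -11.73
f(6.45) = -36.79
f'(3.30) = -6.06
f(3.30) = -8.77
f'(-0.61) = 0.98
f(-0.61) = 1.17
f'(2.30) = -4.26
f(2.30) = -3.61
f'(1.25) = -2.37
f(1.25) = -0.13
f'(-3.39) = 5.98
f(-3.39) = -8.51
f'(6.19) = -11.26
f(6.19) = -33.80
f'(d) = -1.8*d - 0.12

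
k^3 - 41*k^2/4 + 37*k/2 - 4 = (k - 8)*(k - 2)*(k - 1/4)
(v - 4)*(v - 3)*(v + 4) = v^3 - 3*v^2 - 16*v + 48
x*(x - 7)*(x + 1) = x^3 - 6*x^2 - 7*x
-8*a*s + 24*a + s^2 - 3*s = (-8*a + s)*(s - 3)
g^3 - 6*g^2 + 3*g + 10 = (g - 5)*(g - 2)*(g + 1)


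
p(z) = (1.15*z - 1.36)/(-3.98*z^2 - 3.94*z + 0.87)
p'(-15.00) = 0.00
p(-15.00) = 0.02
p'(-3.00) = 0.13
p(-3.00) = 0.21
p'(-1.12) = 160.30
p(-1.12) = -9.12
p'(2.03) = -0.01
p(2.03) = -0.04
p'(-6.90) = 0.01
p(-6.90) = 0.06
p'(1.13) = -0.14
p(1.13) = 0.01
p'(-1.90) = 0.91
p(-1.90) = 0.59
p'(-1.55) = 3.50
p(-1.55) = 1.22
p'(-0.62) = 1.29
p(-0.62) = -1.16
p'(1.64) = -0.04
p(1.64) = -0.03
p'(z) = (1.15*z - 1.36)*(7.96*z + 3.94)/(-3.98*z^2 - 3.94*z + 0.87)^2 + 1.15/(-3.98*z^2 - 3.94*z + 0.87) = (4.577*z^2 - 10.8256*z - 4.3579)/(15.8404*z^4 + 31.3624*z^3 + 8.5984*z^2 - 6.8556*z + 0.7569)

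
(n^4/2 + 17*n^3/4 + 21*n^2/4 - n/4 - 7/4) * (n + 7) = n^5/2 + 31*n^4/4 + 35*n^3 + 73*n^2/2 - 7*n/2 - 49/4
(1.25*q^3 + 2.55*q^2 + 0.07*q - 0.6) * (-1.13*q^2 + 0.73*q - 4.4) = -1.4125*q^5 - 1.969*q^4 - 3.7176*q^3 - 10.4909*q^2 - 0.746*q + 2.64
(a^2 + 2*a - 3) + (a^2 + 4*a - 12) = 2*a^2 + 6*a - 15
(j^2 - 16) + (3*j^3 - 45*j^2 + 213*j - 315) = 3*j^3 - 44*j^2 + 213*j - 331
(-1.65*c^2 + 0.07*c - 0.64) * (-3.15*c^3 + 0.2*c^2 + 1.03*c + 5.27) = 5.1975*c^5 - 0.5505*c^4 + 0.3305*c^3 - 8.7514*c^2 - 0.2903*c - 3.3728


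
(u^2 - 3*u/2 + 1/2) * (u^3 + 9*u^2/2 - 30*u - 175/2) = u^5 + 3*u^4 - 145*u^3/4 - 161*u^2/4 + 465*u/4 - 175/4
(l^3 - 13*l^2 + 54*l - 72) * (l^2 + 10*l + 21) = l^5 - 3*l^4 - 55*l^3 + 195*l^2 + 414*l - 1512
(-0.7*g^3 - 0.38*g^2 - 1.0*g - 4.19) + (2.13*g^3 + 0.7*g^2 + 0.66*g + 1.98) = 1.43*g^3 + 0.32*g^2 - 0.34*g - 2.21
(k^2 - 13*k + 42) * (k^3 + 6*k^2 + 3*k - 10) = k^5 - 7*k^4 - 33*k^3 + 203*k^2 + 256*k - 420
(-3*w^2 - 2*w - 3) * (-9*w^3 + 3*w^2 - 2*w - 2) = 27*w^5 + 9*w^4 + 27*w^3 + w^2 + 10*w + 6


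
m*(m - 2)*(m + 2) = m^3 - 4*m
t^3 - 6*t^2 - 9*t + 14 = (t - 7)*(t - 1)*(t + 2)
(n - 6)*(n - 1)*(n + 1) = n^3 - 6*n^2 - n + 6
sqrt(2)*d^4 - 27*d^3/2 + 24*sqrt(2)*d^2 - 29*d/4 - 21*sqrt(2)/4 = (d - 7*sqrt(2)/2)*(d - 3*sqrt(2))*(d - sqrt(2)/2)*(sqrt(2)*d + 1/2)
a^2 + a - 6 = (a - 2)*(a + 3)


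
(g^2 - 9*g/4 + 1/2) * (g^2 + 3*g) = g^4 + 3*g^3/4 - 25*g^2/4 + 3*g/2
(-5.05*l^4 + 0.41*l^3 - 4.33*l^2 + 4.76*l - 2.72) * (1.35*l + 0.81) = -6.8175*l^5 - 3.537*l^4 - 5.5134*l^3 + 2.9187*l^2 + 0.183599999999999*l - 2.2032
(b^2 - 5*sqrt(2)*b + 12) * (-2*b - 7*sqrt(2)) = -2*b^3 + 3*sqrt(2)*b^2 + 46*b - 84*sqrt(2)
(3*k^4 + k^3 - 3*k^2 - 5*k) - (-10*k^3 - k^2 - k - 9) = 3*k^4 + 11*k^3 - 2*k^2 - 4*k + 9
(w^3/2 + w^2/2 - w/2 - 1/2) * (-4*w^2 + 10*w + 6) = -2*w^5 + 3*w^4 + 10*w^3 - 8*w - 3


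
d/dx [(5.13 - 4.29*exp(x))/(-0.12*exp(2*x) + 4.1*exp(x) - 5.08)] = (-0.5148*exp(2*x) + 1.2312*exp(x) + 0.760200000000001)*exp(x)/(0.0144*exp(4*x) - 0.984*exp(3*x) + 18.0292*exp(2*x) - 41.656*exp(x) + 25.8064)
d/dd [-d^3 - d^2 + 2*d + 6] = -3*d^2 - 2*d + 2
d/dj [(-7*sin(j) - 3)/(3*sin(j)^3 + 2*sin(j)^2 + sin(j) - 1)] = (42*sin(j)^3 + 41*sin(j)^2 + 12*sin(j) + 10)*cos(j)/(3*sin(j)^3 + 2*sin(j)^2 + sin(j) - 1)^2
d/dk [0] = 0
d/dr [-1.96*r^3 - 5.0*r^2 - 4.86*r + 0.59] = -5.88*r^2 - 10.0*r - 4.86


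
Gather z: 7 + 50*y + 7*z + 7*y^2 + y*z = 7*y^2 + 50*y + z*(y + 7) + 7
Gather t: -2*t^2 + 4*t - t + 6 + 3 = -2*t^2 + 3*t + 9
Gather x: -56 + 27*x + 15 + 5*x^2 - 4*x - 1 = 5*x^2 + 23*x - 42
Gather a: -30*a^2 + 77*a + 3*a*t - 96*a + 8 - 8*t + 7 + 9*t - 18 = -30*a^2 + a*(3*t - 19) + t - 3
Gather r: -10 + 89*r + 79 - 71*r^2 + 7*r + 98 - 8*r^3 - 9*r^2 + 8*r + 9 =-8*r^3 - 80*r^2 + 104*r + 176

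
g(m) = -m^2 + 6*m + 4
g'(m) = 6 - 2*m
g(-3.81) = -33.38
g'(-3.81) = 13.62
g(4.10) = 11.79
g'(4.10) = -2.20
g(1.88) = 11.75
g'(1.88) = 2.24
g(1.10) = 9.39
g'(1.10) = 3.80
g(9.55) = -29.90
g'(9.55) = -13.10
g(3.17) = 12.97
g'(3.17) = -0.34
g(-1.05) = -3.40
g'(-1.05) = 8.10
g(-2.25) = -14.56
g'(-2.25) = 10.50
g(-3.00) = -23.00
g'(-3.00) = 12.00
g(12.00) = -68.00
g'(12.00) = -18.00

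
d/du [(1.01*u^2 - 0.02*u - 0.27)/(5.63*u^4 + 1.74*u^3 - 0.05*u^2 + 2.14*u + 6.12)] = (-11.3726*u^5 - 1.4196*u^4 + 6.15*u^3 + 3.5698*u^2 + 12.3354*u + 0.4554)/(31.6969*u^8 + 19.5924*u^7 + 2.4646*u^6 + 23.9224*u^5 + 76.3609*u^4 + 21.0836*u^3 + 3.9676*u^2 + 26.1936*u + 37.4544)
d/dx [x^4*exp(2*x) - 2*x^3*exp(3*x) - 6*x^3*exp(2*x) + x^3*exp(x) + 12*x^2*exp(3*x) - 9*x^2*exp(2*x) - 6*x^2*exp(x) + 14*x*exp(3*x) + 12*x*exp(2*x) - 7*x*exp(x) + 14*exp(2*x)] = (2*x^4*exp(x) - 6*x^3*exp(2*x) - 8*x^3*exp(x) + x^3 + 30*x^2*exp(2*x) - 36*x^2*exp(x) - 3*x^2 + 66*x*exp(2*x) + 6*x*exp(x) - 19*x + 14*exp(2*x) + 40*exp(x) - 7)*exp(x)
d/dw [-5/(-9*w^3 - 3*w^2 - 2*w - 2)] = 5*(-27*w^2 - 6*w - 2)/(9*w^3 + 3*w^2 + 2*w + 2)^2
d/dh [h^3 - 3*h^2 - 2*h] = 3*h^2 - 6*h - 2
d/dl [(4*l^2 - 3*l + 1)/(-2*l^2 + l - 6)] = (-2*l^2 - 44*l + 17)/(4*l^4 - 4*l^3 + 25*l^2 - 12*l + 36)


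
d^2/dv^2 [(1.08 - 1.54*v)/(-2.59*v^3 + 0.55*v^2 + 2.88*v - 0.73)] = (61.982844*v^5 - 100.099356*v^4 + 48.521396*v^3 + 11.43528*v^2 + 5.697276*v - 12.307752)/(17.373979*v^9 - 11.068365*v^8 - 55.607559*v^7 + 39.139724*v^6 + 55.594578*v^5 - 45.694581*v^4 - 12.809319*v^3 + 17.285451*v^2 - 4.604256*v + 0.389017)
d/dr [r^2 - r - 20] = 2*r - 1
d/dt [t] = 1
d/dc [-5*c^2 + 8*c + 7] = 8 - 10*c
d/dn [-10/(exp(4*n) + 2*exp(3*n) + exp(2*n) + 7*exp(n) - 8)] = (40*exp(3*n) + 60*exp(2*n) + 20*exp(n) + 70)*exp(n)/(exp(4*n) + 2*exp(3*n) + exp(2*n) + 7*exp(n) - 8)^2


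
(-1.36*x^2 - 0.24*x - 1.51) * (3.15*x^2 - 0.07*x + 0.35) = -4.284*x^4 - 0.6608*x^3 - 5.2157*x^2 + 0.0217*x - 0.5285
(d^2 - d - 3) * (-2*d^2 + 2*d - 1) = -2*d^4 + 4*d^3 + 3*d^2 - 5*d + 3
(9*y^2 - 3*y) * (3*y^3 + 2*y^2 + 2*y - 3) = 27*y^5 + 9*y^4 + 12*y^3 - 33*y^2 + 9*y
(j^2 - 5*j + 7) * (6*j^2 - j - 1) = 6*j^4 - 31*j^3 + 46*j^2 - 2*j - 7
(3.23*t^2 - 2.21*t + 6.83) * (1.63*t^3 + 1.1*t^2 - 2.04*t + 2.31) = 5.2649*t^5 - 0.0492999999999992*t^4 + 2.1127*t^3 + 19.4827*t^2 - 19.0383*t + 15.7773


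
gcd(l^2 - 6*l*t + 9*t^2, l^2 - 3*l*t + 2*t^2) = 1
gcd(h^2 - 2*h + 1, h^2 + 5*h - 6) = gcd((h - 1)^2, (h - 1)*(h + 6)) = h - 1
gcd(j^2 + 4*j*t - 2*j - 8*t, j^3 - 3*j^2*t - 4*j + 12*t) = j - 2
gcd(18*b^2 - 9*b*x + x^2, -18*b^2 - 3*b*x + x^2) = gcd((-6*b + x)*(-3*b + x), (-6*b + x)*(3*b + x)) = -6*b + x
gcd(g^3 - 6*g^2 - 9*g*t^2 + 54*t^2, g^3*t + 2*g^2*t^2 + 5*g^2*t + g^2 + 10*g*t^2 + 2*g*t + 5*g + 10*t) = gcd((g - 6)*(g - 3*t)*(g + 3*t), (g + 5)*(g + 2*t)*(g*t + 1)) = 1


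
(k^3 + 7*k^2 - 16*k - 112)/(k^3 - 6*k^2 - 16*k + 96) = (k + 7)/(k - 6)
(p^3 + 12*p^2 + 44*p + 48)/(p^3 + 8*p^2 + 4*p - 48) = (p + 2)/(p - 2)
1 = 1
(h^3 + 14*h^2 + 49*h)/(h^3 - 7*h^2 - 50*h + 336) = h*(h + 7)/(h^2 - 14*h + 48)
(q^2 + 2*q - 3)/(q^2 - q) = (q + 3)/q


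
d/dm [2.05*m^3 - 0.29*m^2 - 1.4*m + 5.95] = 6.15*m^2 - 0.58*m - 1.4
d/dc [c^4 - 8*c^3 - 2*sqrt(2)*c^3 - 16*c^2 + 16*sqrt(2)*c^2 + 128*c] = 4*c^3 - 24*c^2 - 6*sqrt(2)*c^2 - 32*c + 32*sqrt(2)*c + 128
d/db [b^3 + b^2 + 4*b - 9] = 3*b^2 + 2*b + 4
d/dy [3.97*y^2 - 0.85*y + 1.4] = 7.94*y - 0.85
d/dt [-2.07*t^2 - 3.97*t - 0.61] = -4.14*t - 3.97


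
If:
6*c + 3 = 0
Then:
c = -1/2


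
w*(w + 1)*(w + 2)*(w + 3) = w^4 + 6*w^3 + 11*w^2 + 6*w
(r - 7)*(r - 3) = r^2 - 10*r + 21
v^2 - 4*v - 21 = (v - 7)*(v + 3)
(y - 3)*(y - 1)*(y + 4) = y^3 - 13*y + 12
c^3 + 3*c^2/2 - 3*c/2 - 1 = (c - 1)*(c + 1/2)*(c + 2)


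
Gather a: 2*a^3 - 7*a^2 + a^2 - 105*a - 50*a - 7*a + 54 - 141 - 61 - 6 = 2*a^3 - 6*a^2 - 162*a - 154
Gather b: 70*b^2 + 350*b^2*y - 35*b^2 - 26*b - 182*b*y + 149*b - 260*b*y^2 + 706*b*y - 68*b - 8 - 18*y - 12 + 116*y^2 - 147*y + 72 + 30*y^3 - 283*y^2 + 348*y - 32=b^2*(350*y + 35) + b*(-260*y^2 + 524*y + 55) + 30*y^3 - 167*y^2 + 183*y + 20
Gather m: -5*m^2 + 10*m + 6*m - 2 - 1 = -5*m^2 + 16*m - 3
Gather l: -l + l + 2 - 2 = 0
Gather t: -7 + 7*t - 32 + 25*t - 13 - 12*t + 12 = 20*t - 40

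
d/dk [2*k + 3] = 2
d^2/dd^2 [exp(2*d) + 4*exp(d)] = 4*(exp(d) + 1)*exp(d)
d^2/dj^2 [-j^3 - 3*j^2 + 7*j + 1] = -6*j - 6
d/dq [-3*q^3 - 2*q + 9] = -9*q^2 - 2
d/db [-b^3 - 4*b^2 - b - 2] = -3*b^2 - 8*b - 1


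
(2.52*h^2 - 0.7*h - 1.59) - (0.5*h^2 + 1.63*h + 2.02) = 2.02*h^2 - 2.33*h - 3.61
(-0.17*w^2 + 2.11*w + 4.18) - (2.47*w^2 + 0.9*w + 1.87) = -2.64*w^2 + 1.21*w + 2.31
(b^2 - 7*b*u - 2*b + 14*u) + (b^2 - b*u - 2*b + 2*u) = 2*b^2 - 8*b*u - 4*b + 16*u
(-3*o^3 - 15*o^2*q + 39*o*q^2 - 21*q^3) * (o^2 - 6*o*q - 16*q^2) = -3*o^5 + 3*o^4*q + 177*o^3*q^2 - 15*o^2*q^3 - 498*o*q^4 + 336*q^5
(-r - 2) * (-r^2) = r^3 + 2*r^2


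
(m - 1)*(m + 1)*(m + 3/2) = m^3 + 3*m^2/2 - m - 3/2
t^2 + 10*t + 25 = (t + 5)^2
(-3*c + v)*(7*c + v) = -21*c^2 + 4*c*v + v^2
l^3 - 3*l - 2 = (l - 2)*(l + 1)^2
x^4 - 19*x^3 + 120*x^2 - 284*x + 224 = (x - 8)*(x - 7)*(x - 2)^2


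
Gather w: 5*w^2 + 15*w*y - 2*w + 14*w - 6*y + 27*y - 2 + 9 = 5*w^2 + w*(15*y + 12) + 21*y + 7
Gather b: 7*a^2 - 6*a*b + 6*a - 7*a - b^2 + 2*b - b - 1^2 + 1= 7*a^2 - a - b^2 + b*(1 - 6*a)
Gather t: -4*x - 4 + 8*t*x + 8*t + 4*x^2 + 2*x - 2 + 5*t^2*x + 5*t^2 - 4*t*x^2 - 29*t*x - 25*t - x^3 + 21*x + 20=t^2*(5*x + 5) + t*(-4*x^2 - 21*x - 17) - x^3 + 4*x^2 + 19*x + 14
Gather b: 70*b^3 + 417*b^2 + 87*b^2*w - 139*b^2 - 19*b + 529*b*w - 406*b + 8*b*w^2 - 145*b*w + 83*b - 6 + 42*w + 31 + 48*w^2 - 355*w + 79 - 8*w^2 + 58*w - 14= 70*b^3 + b^2*(87*w + 278) + b*(8*w^2 + 384*w - 342) + 40*w^2 - 255*w + 90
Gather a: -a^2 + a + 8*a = -a^2 + 9*a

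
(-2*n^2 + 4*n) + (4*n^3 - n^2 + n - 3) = 4*n^3 - 3*n^2 + 5*n - 3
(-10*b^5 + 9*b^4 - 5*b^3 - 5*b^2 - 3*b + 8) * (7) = -70*b^5 + 63*b^4 - 35*b^3 - 35*b^2 - 21*b + 56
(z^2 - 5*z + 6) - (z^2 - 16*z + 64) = 11*z - 58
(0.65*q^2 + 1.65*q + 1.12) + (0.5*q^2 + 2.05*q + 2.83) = 1.15*q^2 + 3.7*q + 3.95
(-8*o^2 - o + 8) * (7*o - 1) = -56*o^3 + o^2 + 57*o - 8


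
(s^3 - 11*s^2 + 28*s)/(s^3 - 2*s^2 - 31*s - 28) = s*(s - 4)/(s^2 + 5*s + 4)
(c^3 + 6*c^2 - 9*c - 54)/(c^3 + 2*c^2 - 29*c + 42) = (c^2 + 9*c + 18)/(c^2 + 5*c - 14)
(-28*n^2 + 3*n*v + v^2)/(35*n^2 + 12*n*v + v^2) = (-4*n + v)/(5*n + v)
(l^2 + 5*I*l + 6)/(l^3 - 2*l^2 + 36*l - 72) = (l - I)/(l^2 + l*(-2 - 6*I) + 12*I)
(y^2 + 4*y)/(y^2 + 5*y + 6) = y*(y + 4)/(y^2 + 5*y + 6)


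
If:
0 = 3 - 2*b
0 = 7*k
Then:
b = 3/2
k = 0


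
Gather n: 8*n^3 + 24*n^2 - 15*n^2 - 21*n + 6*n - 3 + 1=8*n^3 + 9*n^2 - 15*n - 2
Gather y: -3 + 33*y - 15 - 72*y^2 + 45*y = -72*y^2 + 78*y - 18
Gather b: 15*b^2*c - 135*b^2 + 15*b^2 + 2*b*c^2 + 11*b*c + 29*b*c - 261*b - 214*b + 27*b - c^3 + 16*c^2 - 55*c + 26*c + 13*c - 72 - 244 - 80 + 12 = b^2*(15*c - 120) + b*(2*c^2 + 40*c - 448) - c^3 + 16*c^2 - 16*c - 384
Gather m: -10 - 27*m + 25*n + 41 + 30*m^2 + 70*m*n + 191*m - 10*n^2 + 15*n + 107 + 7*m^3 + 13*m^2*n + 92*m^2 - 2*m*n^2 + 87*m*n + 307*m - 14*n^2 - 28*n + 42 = 7*m^3 + m^2*(13*n + 122) + m*(-2*n^2 + 157*n + 471) - 24*n^2 + 12*n + 180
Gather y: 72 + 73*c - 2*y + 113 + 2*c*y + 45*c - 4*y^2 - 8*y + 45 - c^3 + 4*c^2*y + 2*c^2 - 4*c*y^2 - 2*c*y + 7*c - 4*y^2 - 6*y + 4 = -c^3 + 2*c^2 + 125*c + y^2*(-4*c - 8) + y*(4*c^2 - 16) + 234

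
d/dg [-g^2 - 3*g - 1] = -2*g - 3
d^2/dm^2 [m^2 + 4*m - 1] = 2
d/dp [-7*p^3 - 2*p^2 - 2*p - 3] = -21*p^2 - 4*p - 2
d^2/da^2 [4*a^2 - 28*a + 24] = 8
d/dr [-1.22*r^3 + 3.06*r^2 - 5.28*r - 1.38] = -3.66*r^2 + 6.12*r - 5.28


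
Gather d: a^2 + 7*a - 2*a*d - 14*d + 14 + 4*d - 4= a^2 + 7*a + d*(-2*a - 10) + 10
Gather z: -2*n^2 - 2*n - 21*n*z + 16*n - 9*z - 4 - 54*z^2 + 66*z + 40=-2*n^2 + 14*n - 54*z^2 + z*(57 - 21*n) + 36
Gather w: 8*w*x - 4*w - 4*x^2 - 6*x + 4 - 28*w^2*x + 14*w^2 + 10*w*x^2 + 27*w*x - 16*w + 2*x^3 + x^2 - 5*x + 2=w^2*(14 - 28*x) + w*(10*x^2 + 35*x - 20) + 2*x^3 - 3*x^2 - 11*x + 6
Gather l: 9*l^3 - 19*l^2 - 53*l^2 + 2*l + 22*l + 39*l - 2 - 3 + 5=9*l^3 - 72*l^2 + 63*l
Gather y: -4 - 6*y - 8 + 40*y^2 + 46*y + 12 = 40*y^2 + 40*y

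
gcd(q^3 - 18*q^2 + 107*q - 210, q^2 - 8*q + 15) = q - 5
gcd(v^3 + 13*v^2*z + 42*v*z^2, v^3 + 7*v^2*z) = v^2 + 7*v*z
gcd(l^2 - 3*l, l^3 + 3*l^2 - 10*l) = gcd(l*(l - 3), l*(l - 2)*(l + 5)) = l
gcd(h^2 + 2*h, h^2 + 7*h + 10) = h + 2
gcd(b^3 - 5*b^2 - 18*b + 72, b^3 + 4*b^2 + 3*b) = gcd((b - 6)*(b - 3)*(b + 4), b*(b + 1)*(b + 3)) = 1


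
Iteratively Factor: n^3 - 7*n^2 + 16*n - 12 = (n - 2)*(n^2 - 5*n + 6) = (n - 2)^2*(n - 3)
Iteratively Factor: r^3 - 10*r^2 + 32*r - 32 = (r - 4)*(r^2 - 6*r + 8) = (r - 4)*(r - 2)*(r - 4)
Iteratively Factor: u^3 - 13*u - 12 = (u + 3)*(u^2 - 3*u - 4) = (u + 1)*(u + 3)*(u - 4)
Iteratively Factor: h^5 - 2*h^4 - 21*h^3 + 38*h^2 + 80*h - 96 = (h - 3)*(h^4 + h^3 - 18*h^2 - 16*h + 32) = (h - 3)*(h + 2)*(h^3 - h^2 - 16*h + 16) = (h - 3)*(h + 2)*(h + 4)*(h^2 - 5*h + 4) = (h - 3)*(h - 1)*(h + 2)*(h + 4)*(h - 4)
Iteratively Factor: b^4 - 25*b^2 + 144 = (b - 4)*(b^3 + 4*b^2 - 9*b - 36) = (b - 4)*(b + 4)*(b^2 - 9) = (b - 4)*(b - 3)*(b + 4)*(b + 3)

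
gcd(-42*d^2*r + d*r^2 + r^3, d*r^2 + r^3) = r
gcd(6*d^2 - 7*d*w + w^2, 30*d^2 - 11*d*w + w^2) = -6*d + w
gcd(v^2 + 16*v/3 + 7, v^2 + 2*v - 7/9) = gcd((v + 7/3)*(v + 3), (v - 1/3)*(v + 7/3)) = v + 7/3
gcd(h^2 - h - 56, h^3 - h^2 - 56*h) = h^2 - h - 56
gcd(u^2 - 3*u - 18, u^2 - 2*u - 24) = u - 6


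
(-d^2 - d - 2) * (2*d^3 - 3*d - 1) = -2*d^5 - 2*d^4 - d^3 + 4*d^2 + 7*d + 2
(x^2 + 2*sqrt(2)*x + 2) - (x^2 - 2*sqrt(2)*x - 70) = 4*sqrt(2)*x + 72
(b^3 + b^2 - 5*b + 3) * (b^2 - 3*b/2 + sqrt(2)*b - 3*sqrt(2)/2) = b^5 - b^4/2 + sqrt(2)*b^4 - 13*b^3/2 - sqrt(2)*b^3/2 - 13*sqrt(2)*b^2/2 + 21*b^2/2 - 9*b/2 + 21*sqrt(2)*b/2 - 9*sqrt(2)/2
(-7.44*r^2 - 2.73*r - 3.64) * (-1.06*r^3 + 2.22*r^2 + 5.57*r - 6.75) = 7.8864*r^5 - 13.623*r^4 - 43.643*r^3 + 26.9331*r^2 - 1.8473*r + 24.57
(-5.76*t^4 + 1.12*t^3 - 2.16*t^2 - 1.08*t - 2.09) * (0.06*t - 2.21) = -0.3456*t^5 + 12.7968*t^4 - 2.6048*t^3 + 4.7088*t^2 + 2.2614*t + 4.6189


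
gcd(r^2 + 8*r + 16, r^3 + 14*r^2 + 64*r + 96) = r^2 + 8*r + 16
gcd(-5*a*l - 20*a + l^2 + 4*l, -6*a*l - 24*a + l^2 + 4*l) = l + 4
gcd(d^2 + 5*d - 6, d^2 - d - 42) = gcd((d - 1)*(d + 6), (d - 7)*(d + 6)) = d + 6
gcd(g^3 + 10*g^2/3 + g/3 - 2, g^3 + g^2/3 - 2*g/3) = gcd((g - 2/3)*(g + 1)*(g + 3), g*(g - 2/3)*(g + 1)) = g^2 + g/3 - 2/3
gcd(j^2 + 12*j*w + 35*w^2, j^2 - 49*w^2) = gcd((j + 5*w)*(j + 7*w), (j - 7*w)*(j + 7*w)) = j + 7*w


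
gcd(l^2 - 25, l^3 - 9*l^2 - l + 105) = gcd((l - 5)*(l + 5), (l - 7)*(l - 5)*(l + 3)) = l - 5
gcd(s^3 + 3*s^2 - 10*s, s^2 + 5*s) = s^2 + 5*s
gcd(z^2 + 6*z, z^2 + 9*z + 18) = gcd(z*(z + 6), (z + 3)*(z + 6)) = z + 6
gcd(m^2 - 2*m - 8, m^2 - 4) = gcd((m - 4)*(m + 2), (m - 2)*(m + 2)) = m + 2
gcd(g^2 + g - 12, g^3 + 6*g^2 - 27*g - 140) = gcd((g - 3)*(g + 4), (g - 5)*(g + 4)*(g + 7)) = g + 4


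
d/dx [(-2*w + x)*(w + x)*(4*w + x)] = -6*w^2 + 6*w*x + 3*x^2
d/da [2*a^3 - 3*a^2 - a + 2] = 6*a^2 - 6*a - 1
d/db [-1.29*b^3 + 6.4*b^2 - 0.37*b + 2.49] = -3.87*b^2 + 12.8*b - 0.37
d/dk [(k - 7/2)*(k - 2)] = 2*k - 11/2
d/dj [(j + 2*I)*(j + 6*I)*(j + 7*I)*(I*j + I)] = 4*I*j^3 + j^2*(-45 + 3*I) + j*(-30 - 136*I) + 84 - 68*I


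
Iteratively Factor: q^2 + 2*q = (q + 2)*(q)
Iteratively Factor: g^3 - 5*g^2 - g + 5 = (g + 1)*(g^2 - 6*g + 5) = (g - 5)*(g + 1)*(g - 1)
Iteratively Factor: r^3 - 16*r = (r)*(r^2 - 16) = r*(r - 4)*(r + 4)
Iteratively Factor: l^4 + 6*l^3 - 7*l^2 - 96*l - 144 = (l + 3)*(l^3 + 3*l^2 - 16*l - 48) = (l + 3)*(l + 4)*(l^2 - l - 12) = (l - 4)*(l + 3)*(l + 4)*(l + 3)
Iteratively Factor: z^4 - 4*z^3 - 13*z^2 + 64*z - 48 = (z - 3)*(z^3 - z^2 - 16*z + 16) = (z - 3)*(z + 4)*(z^2 - 5*z + 4) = (z - 4)*(z - 3)*(z + 4)*(z - 1)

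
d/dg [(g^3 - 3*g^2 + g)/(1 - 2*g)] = (-4*g^3 + 9*g^2 - 6*g + 1)/(4*g^2 - 4*g + 1)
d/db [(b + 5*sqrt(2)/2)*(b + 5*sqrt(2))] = 2*b + 15*sqrt(2)/2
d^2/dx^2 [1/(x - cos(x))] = (-x*cos(x) + sin(x)^2 + 4*sin(x) + 3)/(x - cos(x))^3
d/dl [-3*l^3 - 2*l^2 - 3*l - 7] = -9*l^2 - 4*l - 3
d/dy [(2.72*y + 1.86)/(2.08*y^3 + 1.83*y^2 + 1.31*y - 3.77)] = (5.6576*y^3 + 4.9776*y^2 + 3.5632*y - (2.72*y + 1.86)*(6.24*y^2 + 3.66*y + 1.31) - 10.2544)/(2.08*y^3 + 1.83*y^2 + 1.31*y - 3.77)^2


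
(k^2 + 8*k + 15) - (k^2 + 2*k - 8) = 6*k + 23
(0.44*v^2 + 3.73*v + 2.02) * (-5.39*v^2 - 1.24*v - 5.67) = -2.3716*v^4 - 20.6503*v^3 - 18.0078*v^2 - 23.6539*v - 11.4534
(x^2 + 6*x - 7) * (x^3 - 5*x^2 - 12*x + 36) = x^5 + x^4 - 49*x^3 - x^2 + 300*x - 252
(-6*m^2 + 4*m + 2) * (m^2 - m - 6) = -6*m^4 + 10*m^3 + 34*m^2 - 26*m - 12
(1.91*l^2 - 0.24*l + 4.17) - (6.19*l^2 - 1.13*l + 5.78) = -4.28*l^2 + 0.89*l - 1.61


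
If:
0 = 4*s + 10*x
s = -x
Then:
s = 0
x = 0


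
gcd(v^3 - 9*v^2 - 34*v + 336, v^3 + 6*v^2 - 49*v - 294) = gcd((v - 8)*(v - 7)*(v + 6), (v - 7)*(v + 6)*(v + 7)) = v^2 - v - 42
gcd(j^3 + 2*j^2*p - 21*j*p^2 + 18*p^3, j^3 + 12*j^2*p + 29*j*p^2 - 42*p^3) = -j^2 - 5*j*p + 6*p^2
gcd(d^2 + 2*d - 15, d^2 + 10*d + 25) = d + 5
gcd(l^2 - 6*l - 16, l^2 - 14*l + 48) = l - 8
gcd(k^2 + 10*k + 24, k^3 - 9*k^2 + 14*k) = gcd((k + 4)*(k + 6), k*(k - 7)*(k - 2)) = 1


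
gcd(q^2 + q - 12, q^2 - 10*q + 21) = q - 3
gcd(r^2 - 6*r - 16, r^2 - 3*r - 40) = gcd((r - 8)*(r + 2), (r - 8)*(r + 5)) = r - 8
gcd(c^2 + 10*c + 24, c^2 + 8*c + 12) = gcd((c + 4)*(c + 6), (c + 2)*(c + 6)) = c + 6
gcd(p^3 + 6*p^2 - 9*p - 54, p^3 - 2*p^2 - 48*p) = p + 6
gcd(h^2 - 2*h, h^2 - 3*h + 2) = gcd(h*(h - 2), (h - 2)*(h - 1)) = h - 2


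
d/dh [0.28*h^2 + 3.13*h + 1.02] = 0.56*h + 3.13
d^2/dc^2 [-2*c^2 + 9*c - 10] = -4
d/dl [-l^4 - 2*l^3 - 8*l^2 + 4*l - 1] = -4*l^3 - 6*l^2 - 16*l + 4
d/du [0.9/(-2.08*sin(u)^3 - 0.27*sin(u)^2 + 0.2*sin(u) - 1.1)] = (5.616*sin(u)^2 + 0.486*sin(u) - 0.18)*cos(u)/(2.08*sin(u)^3 + 0.27*sin(u)^2 - 0.2*sin(u) + 1.1)^2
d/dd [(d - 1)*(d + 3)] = 2*d + 2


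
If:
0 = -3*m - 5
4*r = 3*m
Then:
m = -5/3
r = -5/4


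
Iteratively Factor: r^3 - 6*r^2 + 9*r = (r - 3)*(r^2 - 3*r) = (r - 3)^2*(r)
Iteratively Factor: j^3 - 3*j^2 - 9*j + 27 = (j - 3)*(j^2 - 9) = (j - 3)*(j + 3)*(j - 3)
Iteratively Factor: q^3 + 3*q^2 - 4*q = (q - 1)*(q^2 + 4*q) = (q - 1)*(q + 4)*(q)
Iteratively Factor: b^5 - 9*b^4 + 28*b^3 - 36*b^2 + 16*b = (b - 2)*(b^4 - 7*b^3 + 14*b^2 - 8*b) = (b - 2)*(b - 1)*(b^3 - 6*b^2 + 8*b) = b*(b - 2)*(b - 1)*(b^2 - 6*b + 8) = b*(b - 4)*(b - 2)*(b - 1)*(b - 2)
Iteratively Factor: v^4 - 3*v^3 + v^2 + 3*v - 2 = (v - 1)*(v^3 - 2*v^2 - v + 2) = (v - 1)^2*(v^2 - v - 2) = (v - 2)*(v - 1)^2*(v + 1)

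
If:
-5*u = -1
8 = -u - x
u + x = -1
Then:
No Solution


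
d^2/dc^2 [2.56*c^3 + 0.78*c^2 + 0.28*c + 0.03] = 15.36*c + 1.56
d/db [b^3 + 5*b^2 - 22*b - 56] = 3*b^2 + 10*b - 22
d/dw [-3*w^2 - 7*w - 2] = -6*w - 7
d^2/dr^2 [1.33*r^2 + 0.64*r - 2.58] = 2.66000000000000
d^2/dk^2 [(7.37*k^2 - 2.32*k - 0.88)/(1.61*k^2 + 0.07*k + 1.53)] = (-13.688542*k^3 - 122.613414*k^2 + 33.69408*k + 39.328594)/(4.173281*k^6 + 0.544341*k^5 + 11.921406*k^4 + 1.034929*k^3 + 11.329038*k^2 + 0.491589*k + 3.581577)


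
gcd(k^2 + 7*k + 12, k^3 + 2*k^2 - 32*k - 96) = k + 4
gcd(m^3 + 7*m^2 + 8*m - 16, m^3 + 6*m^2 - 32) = m^2 + 8*m + 16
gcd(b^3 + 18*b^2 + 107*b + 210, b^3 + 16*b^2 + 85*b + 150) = b^2 + 11*b + 30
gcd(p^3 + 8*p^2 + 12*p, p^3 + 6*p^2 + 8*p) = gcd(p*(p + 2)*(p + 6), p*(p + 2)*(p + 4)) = p^2 + 2*p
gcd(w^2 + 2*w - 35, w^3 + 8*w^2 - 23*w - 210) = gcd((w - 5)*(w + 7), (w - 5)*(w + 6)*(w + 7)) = w^2 + 2*w - 35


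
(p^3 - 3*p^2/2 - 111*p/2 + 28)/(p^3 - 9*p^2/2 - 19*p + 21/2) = (p^2 - p - 56)/(p^2 - 4*p - 21)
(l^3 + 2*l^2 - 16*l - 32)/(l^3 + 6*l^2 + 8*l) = (l - 4)/l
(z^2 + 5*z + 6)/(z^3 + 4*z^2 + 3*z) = (z + 2)/(z*(z + 1))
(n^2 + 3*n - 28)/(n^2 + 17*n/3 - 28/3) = 3*(n - 4)/(3*n - 4)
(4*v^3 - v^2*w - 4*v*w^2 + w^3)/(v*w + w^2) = 4*v^2/w - 5*v + w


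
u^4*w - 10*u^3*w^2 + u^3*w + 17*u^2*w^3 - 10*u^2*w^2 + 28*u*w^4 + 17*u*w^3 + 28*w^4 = (u - 7*w)*(u - 4*w)*(u + w)*(u*w + w)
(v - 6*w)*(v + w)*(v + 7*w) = v^3 + 2*v^2*w - 41*v*w^2 - 42*w^3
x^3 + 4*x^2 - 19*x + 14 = (x - 2)*(x - 1)*(x + 7)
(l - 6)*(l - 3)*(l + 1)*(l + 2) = l^4 - 6*l^3 - 7*l^2 + 36*l + 36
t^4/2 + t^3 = t^3*(t/2 + 1)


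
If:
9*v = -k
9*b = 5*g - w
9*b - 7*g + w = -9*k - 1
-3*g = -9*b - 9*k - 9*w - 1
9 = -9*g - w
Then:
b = -11/17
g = -18/17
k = -53/153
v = 53/1377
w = 9/17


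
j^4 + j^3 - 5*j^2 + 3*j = j*(j - 1)^2*(j + 3)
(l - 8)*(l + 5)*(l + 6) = l^3 + 3*l^2 - 58*l - 240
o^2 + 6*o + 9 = (o + 3)^2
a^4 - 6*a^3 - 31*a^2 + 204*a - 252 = (a - 7)*(a - 3)*(a - 2)*(a + 6)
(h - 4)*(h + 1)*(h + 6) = h^3 + 3*h^2 - 22*h - 24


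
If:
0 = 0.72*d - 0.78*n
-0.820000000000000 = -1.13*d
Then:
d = 0.73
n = 0.67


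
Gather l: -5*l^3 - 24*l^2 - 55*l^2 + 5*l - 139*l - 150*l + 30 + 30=-5*l^3 - 79*l^2 - 284*l + 60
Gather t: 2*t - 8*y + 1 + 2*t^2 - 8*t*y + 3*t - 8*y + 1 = 2*t^2 + t*(5 - 8*y) - 16*y + 2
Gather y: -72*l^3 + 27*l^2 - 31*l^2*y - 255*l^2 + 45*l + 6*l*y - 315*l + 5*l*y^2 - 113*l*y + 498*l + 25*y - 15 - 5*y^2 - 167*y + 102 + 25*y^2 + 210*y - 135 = -72*l^3 - 228*l^2 + 228*l + y^2*(5*l + 20) + y*(-31*l^2 - 107*l + 68) - 48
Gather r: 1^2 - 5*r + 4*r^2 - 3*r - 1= 4*r^2 - 8*r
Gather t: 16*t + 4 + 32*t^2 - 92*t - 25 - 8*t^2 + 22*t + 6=24*t^2 - 54*t - 15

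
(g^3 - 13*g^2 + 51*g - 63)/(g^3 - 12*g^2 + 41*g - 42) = (g - 3)/(g - 2)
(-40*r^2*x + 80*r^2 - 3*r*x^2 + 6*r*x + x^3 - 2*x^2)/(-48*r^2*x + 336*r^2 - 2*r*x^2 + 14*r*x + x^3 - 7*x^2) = (5*r*x - 10*r + x^2 - 2*x)/(6*r*x - 42*r + x^2 - 7*x)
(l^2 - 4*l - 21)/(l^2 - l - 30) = (-l^2 + 4*l + 21)/(-l^2 + l + 30)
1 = 1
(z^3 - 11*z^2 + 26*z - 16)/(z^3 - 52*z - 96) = (z^2 - 3*z + 2)/(z^2 + 8*z + 12)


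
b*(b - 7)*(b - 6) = b^3 - 13*b^2 + 42*b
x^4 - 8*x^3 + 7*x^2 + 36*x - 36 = (x - 6)*(x - 3)*(x - 1)*(x + 2)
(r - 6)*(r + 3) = r^2 - 3*r - 18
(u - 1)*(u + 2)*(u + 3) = u^3 + 4*u^2 + u - 6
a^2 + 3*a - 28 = (a - 4)*(a + 7)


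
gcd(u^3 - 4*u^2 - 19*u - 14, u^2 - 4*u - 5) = u + 1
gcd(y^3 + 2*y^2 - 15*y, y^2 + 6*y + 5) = y + 5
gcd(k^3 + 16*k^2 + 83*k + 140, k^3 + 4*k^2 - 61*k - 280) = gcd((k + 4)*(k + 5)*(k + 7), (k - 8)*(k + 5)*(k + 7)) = k^2 + 12*k + 35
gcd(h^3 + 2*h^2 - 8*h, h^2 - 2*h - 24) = h + 4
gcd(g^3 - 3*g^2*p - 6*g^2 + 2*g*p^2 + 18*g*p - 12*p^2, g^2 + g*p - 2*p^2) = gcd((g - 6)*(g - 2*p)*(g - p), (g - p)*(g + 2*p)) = -g + p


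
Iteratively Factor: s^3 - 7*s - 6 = (s + 1)*(s^2 - s - 6) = (s + 1)*(s + 2)*(s - 3)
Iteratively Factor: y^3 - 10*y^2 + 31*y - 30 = (y - 5)*(y^2 - 5*y + 6) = (y - 5)*(y - 3)*(y - 2)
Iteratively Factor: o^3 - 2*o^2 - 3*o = (o - 3)*(o^2 + o) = o*(o - 3)*(o + 1)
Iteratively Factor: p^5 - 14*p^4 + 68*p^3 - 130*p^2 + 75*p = (p - 5)*(p^4 - 9*p^3 + 23*p^2 - 15*p) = (p - 5)*(p - 1)*(p^3 - 8*p^2 + 15*p) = (p - 5)*(p - 3)*(p - 1)*(p^2 - 5*p) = (p - 5)^2*(p - 3)*(p - 1)*(p)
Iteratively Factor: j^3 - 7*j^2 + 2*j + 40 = (j - 5)*(j^2 - 2*j - 8) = (j - 5)*(j + 2)*(j - 4)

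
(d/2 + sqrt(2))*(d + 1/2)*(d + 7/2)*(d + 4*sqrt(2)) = d^4/2 + 2*d^3 + 3*sqrt(2)*d^3 + 71*d^2/8 + 12*sqrt(2)*d^2 + 21*sqrt(2)*d/4 + 32*d + 14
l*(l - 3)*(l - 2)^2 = l^4 - 7*l^3 + 16*l^2 - 12*l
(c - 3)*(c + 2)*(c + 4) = c^3 + 3*c^2 - 10*c - 24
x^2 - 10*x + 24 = (x - 6)*(x - 4)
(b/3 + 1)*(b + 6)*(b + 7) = b^3/3 + 16*b^2/3 + 27*b + 42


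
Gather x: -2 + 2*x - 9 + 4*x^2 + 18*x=4*x^2 + 20*x - 11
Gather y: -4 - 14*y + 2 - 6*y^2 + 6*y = -6*y^2 - 8*y - 2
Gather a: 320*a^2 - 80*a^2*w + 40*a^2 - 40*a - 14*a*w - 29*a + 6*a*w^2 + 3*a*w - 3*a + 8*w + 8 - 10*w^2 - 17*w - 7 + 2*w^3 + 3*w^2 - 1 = a^2*(360 - 80*w) + a*(6*w^2 - 11*w - 72) + 2*w^3 - 7*w^2 - 9*w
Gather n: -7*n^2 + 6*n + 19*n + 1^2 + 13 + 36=-7*n^2 + 25*n + 50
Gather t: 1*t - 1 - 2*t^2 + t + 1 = -2*t^2 + 2*t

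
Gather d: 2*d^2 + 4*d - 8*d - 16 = 2*d^2 - 4*d - 16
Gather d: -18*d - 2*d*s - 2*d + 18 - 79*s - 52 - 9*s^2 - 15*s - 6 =d*(-2*s - 20) - 9*s^2 - 94*s - 40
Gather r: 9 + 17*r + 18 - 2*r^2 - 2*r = -2*r^2 + 15*r + 27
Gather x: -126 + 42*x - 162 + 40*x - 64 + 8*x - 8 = 90*x - 360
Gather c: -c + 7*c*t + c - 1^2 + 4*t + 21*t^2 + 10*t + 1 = 7*c*t + 21*t^2 + 14*t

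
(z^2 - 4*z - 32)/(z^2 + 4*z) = (z - 8)/z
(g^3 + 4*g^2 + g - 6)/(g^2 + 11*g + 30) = (g^3 + 4*g^2 + g - 6)/(g^2 + 11*g + 30)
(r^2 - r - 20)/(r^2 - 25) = (r + 4)/(r + 5)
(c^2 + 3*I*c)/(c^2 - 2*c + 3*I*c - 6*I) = c/(c - 2)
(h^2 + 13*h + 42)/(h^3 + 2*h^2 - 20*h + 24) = (h + 7)/(h^2 - 4*h + 4)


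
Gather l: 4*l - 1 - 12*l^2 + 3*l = -12*l^2 + 7*l - 1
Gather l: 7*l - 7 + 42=7*l + 35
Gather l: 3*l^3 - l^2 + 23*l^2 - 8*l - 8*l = 3*l^3 + 22*l^2 - 16*l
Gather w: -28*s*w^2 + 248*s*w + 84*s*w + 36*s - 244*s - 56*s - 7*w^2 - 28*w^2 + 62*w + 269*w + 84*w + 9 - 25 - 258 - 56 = -264*s + w^2*(-28*s - 35) + w*(332*s + 415) - 330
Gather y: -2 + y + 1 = y - 1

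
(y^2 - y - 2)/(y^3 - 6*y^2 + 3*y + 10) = 1/(y - 5)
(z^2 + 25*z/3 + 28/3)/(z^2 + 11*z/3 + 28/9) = 3*(z + 7)/(3*z + 7)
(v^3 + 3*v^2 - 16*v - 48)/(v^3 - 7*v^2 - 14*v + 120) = (v^2 - v - 12)/(v^2 - 11*v + 30)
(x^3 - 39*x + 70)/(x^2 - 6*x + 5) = (x^2 + 5*x - 14)/(x - 1)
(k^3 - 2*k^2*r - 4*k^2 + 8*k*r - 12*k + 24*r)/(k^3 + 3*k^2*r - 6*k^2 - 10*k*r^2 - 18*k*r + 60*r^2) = (k + 2)/(k + 5*r)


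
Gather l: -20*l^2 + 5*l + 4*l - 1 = -20*l^2 + 9*l - 1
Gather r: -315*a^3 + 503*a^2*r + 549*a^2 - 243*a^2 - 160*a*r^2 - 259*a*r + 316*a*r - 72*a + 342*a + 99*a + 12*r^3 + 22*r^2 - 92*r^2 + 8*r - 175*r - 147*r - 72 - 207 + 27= -315*a^3 + 306*a^2 + 369*a + 12*r^3 + r^2*(-160*a - 70) + r*(503*a^2 + 57*a - 314) - 252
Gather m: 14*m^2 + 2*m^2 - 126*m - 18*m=16*m^2 - 144*m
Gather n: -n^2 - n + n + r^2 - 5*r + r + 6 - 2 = -n^2 + r^2 - 4*r + 4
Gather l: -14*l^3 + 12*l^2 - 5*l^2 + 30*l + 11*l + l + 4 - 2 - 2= -14*l^3 + 7*l^2 + 42*l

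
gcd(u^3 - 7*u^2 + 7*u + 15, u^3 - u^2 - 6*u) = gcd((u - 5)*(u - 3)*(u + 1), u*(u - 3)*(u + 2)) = u - 3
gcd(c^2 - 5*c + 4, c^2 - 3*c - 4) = c - 4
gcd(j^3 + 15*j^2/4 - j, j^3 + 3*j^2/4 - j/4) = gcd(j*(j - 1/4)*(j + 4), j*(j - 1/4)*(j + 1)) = j^2 - j/4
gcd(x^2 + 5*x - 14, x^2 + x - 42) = x + 7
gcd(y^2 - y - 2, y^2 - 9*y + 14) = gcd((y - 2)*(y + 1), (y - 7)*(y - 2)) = y - 2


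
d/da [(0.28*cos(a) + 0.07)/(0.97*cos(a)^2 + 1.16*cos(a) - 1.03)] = (0.2716*cos(a)^2 + 0.1358*cos(a) + 0.3696)*sin(a)/(0.9409*cos(a)^4 + 2.2504*cos(a)^3 - 0.6526*cos(a)^2 - 2.3896*cos(a) + 1.0609)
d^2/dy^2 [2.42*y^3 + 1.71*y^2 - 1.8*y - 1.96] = 14.52*y + 3.42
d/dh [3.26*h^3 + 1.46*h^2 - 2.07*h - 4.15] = 9.78*h^2 + 2.92*h - 2.07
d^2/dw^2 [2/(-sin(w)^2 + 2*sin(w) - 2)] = 4*(2*sin(w)^4 - 3*sin(w)^3 - 5*sin(w)^2 + 8*sin(w) - 2)/(sin(w)^2 - 2*sin(w) + 2)^3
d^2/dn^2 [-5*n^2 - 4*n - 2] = -10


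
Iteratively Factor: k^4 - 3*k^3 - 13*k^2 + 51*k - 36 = (k + 4)*(k^3 - 7*k^2 + 15*k - 9) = (k - 1)*(k + 4)*(k^2 - 6*k + 9) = (k - 3)*(k - 1)*(k + 4)*(k - 3)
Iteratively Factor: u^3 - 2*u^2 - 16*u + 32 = (u - 2)*(u^2 - 16) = (u - 2)*(u + 4)*(u - 4)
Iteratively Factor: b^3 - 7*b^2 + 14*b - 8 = (b - 1)*(b^2 - 6*b + 8) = (b - 2)*(b - 1)*(b - 4)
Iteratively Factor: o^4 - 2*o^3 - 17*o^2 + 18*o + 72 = (o + 2)*(o^3 - 4*o^2 - 9*o + 36) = (o - 4)*(o + 2)*(o^2 - 9) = (o - 4)*(o - 3)*(o + 2)*(o + 3)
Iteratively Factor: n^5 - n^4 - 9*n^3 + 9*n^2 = (n)*(n^4 - n^3 - 9*n^2 + 9*n) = n*(n - 3)*(n^3 + 2*n^2 - 3*n) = n^2*(n - 3)*(n^2 + 2*n - 3) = n^2*(n - 3)*(n - 1)*(n + 3)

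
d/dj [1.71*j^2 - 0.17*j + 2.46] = 3.42*j - 0.17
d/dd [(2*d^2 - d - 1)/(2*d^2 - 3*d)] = (-4*d^2 + 4*d - 3)/(d^2*(4*d^2 - 12*d + 9))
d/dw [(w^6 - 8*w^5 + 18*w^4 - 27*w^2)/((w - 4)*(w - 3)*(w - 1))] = w*(3*w^5 - 30*w^4 + 98*w^3 - 110*w^2 - 9*w + 72)/(w^4 - 10*w^3 + 33*w^2 - 40*w + 16)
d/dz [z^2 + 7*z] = 2*z + 7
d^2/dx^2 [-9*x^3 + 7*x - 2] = -54*x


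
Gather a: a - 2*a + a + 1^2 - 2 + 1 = 0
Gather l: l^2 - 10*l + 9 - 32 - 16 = l^2 - 10*l - 39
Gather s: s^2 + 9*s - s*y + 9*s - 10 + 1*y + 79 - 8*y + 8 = s^2 + s*(18 - y) - 7*y + 77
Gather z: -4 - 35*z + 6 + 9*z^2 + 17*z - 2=9*z^2 - 18*z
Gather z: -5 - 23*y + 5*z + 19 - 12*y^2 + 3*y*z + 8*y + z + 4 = -12*y^2 - 15*y + z*(3*y + 6) + 18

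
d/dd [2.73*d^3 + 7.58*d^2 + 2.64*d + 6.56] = 8.19*d^2 + 15.16*d + 2.64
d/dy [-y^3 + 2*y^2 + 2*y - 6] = -3*y^2 + 4*y + 2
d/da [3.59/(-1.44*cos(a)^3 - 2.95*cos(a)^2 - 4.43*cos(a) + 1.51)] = (15.5088*sin(a)^2 - 21.181*cos(a) - 31.4125)*sin(a)/(1.44*cos(a)^3 + 2.95*cos(a)^2 + 4.43*cos(a) - 1.51)^2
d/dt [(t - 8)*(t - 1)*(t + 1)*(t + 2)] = 4*t^3 - 18*t^2 - 34*t + 6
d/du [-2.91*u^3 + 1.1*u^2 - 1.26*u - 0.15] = -8.73*u^2 + 2.2*u - 1.26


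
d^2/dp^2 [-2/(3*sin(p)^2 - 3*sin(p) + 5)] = 6*(12*sin(p)^4 - 9*sin(p)^3 - 35*sin(p)^2 + 23*sin(p) + 4)/(3*sin(p)^2 - 3*sin(p) + 5)^3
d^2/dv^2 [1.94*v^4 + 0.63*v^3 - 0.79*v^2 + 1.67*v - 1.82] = 23.28*v^2 + 3.78*v - 1.58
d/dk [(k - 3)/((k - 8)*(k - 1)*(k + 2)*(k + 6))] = (-3*k^4 + 14*k^3 + 43*k^2 - 312*k - 36)/(k^8 - 2*k^7 - 103*k^6 + 16*k^5 + 2984*k^4 + 4384*k^3 - 8048*k^2 - 8448*k + 9216)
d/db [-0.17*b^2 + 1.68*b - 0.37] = 1.68 - 0.34*b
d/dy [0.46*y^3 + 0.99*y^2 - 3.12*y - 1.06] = 1.38*y^2 + 1.98*y - 3.12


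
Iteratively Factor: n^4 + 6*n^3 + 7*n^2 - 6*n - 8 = (n + 2)*(n^3 + 4*n^2 - n - 4) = (n + 1)*(n + 2)*(n^2 + 3*n - 4) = (n - 1)*(n + 1)*(n + 2)*(n + 4)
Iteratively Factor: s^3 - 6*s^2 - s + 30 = (s - 5)*(s^2 - s - 6) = (s - 5)*(s + 2)*(s - 3)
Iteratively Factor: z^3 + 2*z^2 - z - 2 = (z + 2)*(z^2 - 1) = (z - 1)*(z + 2)*(z + 1)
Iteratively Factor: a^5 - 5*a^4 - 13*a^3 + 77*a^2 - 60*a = (a - 5)*(a^4 - 13*a^2 + 12*a) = (a - 5)*(a - 1)*(a^3 + a^2 - 12*a) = a*(a - 5)*(a - 1)*(a^2 + a - 12) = a*(a - 5)*(a - 1)*(a + 4)*(a - 3)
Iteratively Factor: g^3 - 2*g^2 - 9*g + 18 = (g - 2)*(g^2 - 9) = (g - 3)*(g - 2)*(g + 3)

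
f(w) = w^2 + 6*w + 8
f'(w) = 2*w + 6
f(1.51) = 19.34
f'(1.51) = 9.02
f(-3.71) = -0.50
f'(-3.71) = -1.42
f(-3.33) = -0.89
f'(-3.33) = -0.66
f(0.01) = 8.06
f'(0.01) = 6.02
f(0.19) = 9.18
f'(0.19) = 6.38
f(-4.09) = 0.19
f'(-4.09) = -2.18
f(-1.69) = 0.72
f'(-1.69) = 2.62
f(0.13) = 8.80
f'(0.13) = 6.26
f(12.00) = 224.00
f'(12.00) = 30.00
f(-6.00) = 8.00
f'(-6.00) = -6.00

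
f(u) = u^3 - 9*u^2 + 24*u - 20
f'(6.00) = 24.00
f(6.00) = 16.00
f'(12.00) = 240.00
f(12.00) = 700.00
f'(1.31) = 5.57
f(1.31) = -1.76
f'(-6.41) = 262.64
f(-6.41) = -807.01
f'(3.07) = -2.99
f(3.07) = -2.21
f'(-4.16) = 150.80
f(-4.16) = -347.58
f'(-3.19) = 111.95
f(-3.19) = -220.61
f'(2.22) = -1.17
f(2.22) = -0.13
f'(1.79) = 1.39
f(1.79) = -0.14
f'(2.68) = -2.69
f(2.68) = -1.07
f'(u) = 3*u^2 - 18*u + 24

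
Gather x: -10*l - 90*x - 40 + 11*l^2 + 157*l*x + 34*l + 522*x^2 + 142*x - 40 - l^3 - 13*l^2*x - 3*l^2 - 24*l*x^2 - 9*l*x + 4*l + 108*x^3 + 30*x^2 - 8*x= -l^3 + 8*l^2 + 28*l + 108*x^3 + x^2*(552 - 24*l) + x*(-13*l^2 + 148*l + 44) - 80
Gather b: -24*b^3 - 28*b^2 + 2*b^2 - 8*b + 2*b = -24*b^3 - 26*b^2 - 6*b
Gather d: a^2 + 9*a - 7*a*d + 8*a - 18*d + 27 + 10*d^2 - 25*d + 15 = a^2 + 17*a + 10*d^2 + d*(-7*a - 43) + 42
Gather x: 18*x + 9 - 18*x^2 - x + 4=-18*x^2 + 17*x + 13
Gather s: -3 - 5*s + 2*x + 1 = -5*s + 2*x - 2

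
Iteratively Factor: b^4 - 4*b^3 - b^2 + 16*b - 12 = (b - 1)*(b^3 - 3*b^2 - 4*b + 12) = (b - 2)*(b - 1)*(b^2 - b - 6) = (b - 3)*(b - 2)*(b - 1)*(b + 2)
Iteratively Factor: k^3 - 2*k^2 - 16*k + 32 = (k - 2)*(k^2 - 16) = (k - 4)*(k - 2)*(k + 4)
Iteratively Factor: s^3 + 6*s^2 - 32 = (s - 2)*(s^2 + 8*s + 16) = (s - 2)*(s + 4)*(s + 4)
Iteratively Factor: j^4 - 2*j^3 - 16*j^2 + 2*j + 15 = (j - 5)*(j^3 + 3*j^2 - j - 3) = (j - 5)*(j + 3)*(j^2 - 1) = (j - 5)*(j + 1)*(j + 3)*(j - 1)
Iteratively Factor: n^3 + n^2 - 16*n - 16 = (n + 4)*(n^2 - 3*n - 4) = (n + 1)*(n + 4)*(n - 4)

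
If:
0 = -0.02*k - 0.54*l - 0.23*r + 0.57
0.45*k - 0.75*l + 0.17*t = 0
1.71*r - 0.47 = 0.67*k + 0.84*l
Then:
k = 1.00971733507329 - 0.294894321068208*t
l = 0.049730074025742*t + 0.605830401043973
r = 0.96807494232517 - 0.0911145806632023*t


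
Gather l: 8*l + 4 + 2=8*l + 6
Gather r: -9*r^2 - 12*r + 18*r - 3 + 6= -9*r^2 + 6*r + 3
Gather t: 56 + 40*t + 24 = 40*t + 80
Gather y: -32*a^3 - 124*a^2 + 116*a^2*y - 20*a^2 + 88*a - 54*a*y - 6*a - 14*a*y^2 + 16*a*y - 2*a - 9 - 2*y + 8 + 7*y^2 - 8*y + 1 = -32*a^3 - 144*a^2 + 80*a + y^2*(7 - 14*a) + y*(116*a^2 - 38*a - 10)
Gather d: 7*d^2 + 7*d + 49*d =7*d^2 + 56*d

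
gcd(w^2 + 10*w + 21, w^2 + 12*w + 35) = w + 7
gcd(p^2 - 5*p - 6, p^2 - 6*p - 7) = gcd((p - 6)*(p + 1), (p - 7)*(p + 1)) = p + 1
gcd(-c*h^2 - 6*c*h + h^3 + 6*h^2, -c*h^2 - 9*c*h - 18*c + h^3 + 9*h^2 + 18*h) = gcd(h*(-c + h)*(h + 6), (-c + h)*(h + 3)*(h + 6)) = c*h + 6*c - h^2 - 6*h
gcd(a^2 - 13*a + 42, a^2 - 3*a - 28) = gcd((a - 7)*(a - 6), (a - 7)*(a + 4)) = a - 7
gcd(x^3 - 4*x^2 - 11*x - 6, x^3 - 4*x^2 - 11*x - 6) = x^3 - 4*x^2 - 11*x - 6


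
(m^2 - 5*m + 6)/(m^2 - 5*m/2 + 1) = 2*(m - 3)/(2*m - 1)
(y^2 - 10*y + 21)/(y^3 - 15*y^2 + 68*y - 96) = (y - 7)/(y^2 - 12*y + 32)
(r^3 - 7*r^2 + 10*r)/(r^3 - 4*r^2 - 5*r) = (r - 2)/(r + 1)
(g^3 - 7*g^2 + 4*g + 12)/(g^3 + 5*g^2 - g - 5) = (g^2 - 8*g + 12)/(g^2 + 4*g - 5)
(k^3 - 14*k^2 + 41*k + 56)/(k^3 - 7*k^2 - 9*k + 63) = (k^2 - 7*k - 8)/(k^2 - 9)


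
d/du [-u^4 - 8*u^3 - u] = -4*u^3 - 24*u^2 - 1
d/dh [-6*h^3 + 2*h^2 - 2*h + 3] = -18*h^2 + 4*h - 2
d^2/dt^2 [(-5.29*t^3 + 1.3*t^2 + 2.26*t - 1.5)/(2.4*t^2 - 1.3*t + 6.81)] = (2.8421709430404e-14*t^4 + 189.18652*t^3 + 101.67102*t^2 - 1665.522054*t + 204.55542)/(13.824*t^6 - 22.464*t^5 + 129.8448*t^4 - 129.6802*t^3 + 368.43462*t^2 - 180.86679*t + 315.821241)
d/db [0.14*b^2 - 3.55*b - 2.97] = 0.28*b - 3.55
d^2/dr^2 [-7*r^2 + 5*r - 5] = -14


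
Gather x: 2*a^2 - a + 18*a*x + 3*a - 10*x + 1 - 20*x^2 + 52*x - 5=2*a^2 + 2*a - 20*x^2 + x*(18*a + 42) - 4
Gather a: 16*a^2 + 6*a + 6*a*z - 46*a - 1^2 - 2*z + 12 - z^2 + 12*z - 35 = 16*a^2 + a*(6*z - 40) - z^2 + 10*z - 24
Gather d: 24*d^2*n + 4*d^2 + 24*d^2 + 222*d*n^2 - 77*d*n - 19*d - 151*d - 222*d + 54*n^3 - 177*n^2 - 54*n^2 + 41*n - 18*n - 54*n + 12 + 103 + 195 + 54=d^2*(24*n + 28) + d*(222*n^2 - 77*n - 392) + 54*n^3 - 231*n^2 - 31*n + 364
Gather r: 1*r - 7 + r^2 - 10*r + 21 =r^2 - 9*r + 14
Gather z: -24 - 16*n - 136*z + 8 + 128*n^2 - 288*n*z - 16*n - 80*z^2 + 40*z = 128*n^2 - 32*n - 80*z^2 + z*(-288*n - 96) - 16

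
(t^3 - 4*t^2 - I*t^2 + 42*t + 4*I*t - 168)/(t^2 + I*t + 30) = (t^2 - t*(4 + 7*I) + 28*I)/(t - 5*I)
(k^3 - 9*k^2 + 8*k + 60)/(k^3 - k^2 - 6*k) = (k^2 - 11*k + 30)/(k*(k - 3))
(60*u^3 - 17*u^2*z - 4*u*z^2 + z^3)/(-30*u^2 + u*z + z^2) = (-12*u^2 + u*z + z^2)/(6*u + z)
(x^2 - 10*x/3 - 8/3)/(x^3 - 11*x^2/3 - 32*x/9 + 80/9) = 3*(3*x + 2)/(9*x^2 + 3*x - 20)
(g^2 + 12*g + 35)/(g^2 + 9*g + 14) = (g + 5)/(g + 2)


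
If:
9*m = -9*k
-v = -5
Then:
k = -m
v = 5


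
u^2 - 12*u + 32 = (u - 8)*(u - 4)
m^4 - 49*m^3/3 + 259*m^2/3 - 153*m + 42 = (m - 7)*(m - 6)*(m - 3)*(m - 1/3)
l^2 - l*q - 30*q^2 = (l - 6*q)*(l + 5*q)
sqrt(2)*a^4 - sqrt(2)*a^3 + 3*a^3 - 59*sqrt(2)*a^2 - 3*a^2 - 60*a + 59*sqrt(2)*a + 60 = (a - 1)*(a - 5*sqrt(2))*(a + 6*sqrt(2))*(sqrt(2)*a + 1)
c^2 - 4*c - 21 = (c - 7)*(c + 3)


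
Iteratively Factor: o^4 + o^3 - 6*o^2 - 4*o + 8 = (o + 2)*(o^3 - o^2 - 4*o + 4) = (o + 2)^2*(o^2 - 3*o + 2) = (o - 1)*(o + 2)^2*(o - 2)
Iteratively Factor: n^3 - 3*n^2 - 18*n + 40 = (n - 5)*(n^2 + 2*n - 8) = (n - 5)*(n + 4)*(n - 2)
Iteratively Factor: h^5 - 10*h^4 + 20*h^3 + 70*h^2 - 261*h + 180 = (h - 5)*(h^4 - 5*h^3 - 5*h^2 + 45*h - 36) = (h - 5)*(h - 1)*(h^3 - 4*h^2 - 9*h + 36) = (h - 5)*(h - 4)*(h - 1)*(h^2 - 9) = (h - 5)*(h - 4)*(h - 3)*(h - 1)*(h + 3)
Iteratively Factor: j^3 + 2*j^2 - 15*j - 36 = (j + 3)*(j^2 - j - 12) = (j + 3)^2*(j - 4)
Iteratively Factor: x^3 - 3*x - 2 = (x + 1)*(x^2 - x - 2) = (x - 2)*(x + 1)*(x + 1)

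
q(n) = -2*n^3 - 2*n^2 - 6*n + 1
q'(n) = -6*n^2 - 4*n - 6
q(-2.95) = 52.64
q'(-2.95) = -46.42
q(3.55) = -134.98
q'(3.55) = -95.82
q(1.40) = -16.81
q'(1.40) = -23.36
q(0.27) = -0.81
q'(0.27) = -7.52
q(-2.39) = 31.22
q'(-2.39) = -30.71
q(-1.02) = 7.16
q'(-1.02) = -8.16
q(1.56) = -20.82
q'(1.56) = -26.84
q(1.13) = -11.22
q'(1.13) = -18.18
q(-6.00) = 397.00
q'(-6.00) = -198.00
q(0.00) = 1.00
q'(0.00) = -6.00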